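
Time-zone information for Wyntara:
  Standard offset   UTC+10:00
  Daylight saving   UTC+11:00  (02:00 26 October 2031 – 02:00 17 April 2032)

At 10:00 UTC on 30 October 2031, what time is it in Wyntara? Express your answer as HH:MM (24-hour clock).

21:00

At the standard offset (UTC+10:00), 10:00 UTC + 10h = 20:00 Wyntara standard time.
Daylight saving runs 26 October 2031 – 17 April 2032; the standard-time date in Wyntara, 30 October 2031, is inside that window, so Wyntara is at UTC+11:00.
10:00 UTC + 11h = 21:00 local.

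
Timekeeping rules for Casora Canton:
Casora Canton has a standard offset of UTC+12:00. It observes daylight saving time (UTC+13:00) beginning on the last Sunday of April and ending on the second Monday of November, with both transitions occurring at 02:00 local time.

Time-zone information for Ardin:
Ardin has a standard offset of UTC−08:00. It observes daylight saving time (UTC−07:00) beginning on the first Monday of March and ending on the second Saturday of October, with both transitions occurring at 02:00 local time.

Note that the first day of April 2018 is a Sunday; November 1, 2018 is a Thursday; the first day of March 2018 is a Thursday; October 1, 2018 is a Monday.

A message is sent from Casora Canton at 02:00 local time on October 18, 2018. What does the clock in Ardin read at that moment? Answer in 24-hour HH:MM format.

1 April 2018 is a Sunday, so Sundays fall on 1, 8, 15, 22, 29; the last is April 29.
1 November 2018 is a Thursday, so the first Monday is November 5 and the second is November 12.
October 18, 2018 falls between 29 April and 12 November, so daylight saving is in effect and Casora Canton is at UTC+13:00.
02:00 Casora Canton − 13h = 13:00 UTC (rolling into the previous day, 17 October 2018).
1 March 2018 is a Thursday, so the first Monday is March 5.
1 October 2018 is a Monday, so the first Saturday is October 6 and the second is October 13.
At the standard offset (UTC−08:00), 13:00 UTC − 8h = 05:00 Ardin standard time.
Daylight saving runs 5 March – 13 October; the standard-time date in Ardin, October 17, 2018, is outside that window, so Ardin is on standard time at UTC−08:00.
13:00 UTC − 8h = 05:00 Ardin.

05:00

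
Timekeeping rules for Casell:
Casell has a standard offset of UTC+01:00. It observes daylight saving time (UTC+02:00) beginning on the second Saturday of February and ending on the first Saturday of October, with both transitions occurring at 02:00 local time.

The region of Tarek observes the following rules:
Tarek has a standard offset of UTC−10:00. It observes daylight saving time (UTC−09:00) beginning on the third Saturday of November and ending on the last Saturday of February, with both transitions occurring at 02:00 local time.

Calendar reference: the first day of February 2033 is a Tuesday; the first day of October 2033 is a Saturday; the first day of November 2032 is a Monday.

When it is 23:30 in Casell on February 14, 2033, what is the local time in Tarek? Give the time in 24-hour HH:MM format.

12:30

1 February 2033 is a Tuesday, so the first Saturday is February 5 and the second is February 12.
1 October 2033 is a Saturday, so the first Saturday is October 1.
Daylight saving runs 12 February – 1 October; February 14, 2033 is inside that window, so Casell is at UTC+02:00.
23:30 Casell − 2h = 21:30 UTC.
1 November 2032 is a Monday, so the first Saturday is November 6 and the third is November 20.
1 February 2033 is a Tuesday, so Saturdays fall on 5, 12, 19, 26; the last is February 26.
At the standard offset (UTC−10:00), 21:30 UTC − 10h = 11:30 Tarek standard time.
Daylight saving runs 20 November 2032 – 26 February 2033; the standard-time date in Tarek, February 14, 2033, is inside that window, so Tarek is at UTC−09:00.
21:30 UTC − 9h = 12:30 Tarek.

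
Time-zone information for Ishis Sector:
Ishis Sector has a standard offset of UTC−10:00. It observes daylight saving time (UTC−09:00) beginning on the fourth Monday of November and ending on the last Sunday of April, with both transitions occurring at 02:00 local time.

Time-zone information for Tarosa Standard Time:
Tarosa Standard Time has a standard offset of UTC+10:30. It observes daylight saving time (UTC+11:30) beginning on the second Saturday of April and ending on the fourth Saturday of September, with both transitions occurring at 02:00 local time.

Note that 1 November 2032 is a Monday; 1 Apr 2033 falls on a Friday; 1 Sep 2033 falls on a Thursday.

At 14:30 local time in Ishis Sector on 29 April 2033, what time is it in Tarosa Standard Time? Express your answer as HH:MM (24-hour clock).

12:00

1 November 2032 is a Monday, so the first Monday is November 1 and the fourth is November 22.
1 April 2033 is a Friday, so Sundays fall on 3, 10, 17, 24; the last is April 24.
Daylight saving runs 22 November 2032 – 24 April 2033; 29 April 2033 is outside that window, so Ishis Sector is on standard time at UTC−10:00.
14:30 Ishis Sector + 10h = 00:30 UTC (rolling into the next day, 30 April 2033).
1 April 2033 is a Friday, so the first Saturday is April 2 and the second is April 9.
1 September 2033 is a Thursday, so the first Saturday is September 3 and the fourth is September 24.
At the standard offset (UTC+10:30), 00:30 UTC + 10h30m = 11:00 Tarosa Standard Time standard time.
The standard-time date in Tarosa Standard Time, 30 April 2033, falls between 9 April and 24 September, so daylight saving is in effect and Tarosa Standard Time is at UTC+11:30.
00:30 UTC + 11h30m = 12:00 Tarosa Standard Time.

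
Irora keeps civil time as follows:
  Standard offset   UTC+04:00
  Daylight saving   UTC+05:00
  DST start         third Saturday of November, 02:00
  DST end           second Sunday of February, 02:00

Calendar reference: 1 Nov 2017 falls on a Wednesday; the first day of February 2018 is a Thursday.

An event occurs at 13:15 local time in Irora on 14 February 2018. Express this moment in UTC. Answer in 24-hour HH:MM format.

09:15

1 November 2017 is a Wednesday, so the first Saturday is November 4 and the third is November 18.
1 February 2018 is a Thursday, so the first Sunday is February 4 and the second is February 11.
14 February 2018 is outside the daylight-saving period (18 November 2017 – 11 February 2018), so Irora is on standard time, UTC+04:00.
13:15 local − 4h = 09:15 UTC.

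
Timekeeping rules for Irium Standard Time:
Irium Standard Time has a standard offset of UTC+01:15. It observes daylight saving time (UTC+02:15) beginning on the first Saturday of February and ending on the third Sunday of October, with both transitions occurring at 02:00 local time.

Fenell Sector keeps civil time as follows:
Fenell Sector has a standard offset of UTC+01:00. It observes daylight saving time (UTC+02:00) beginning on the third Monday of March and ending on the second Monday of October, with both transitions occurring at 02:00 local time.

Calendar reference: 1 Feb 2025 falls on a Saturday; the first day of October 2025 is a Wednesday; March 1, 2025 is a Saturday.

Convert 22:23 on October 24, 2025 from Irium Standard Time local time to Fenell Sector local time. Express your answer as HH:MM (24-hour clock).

22:08

1 February 2025 is a Saturday, so the first Saturday is February 1.
1 October 2025 is a Wednesday, so the first Sunday is October 5 and the third is October 19.
October 24, 2025 does not fall between 1 February and 19 October, so daylight saving is not in effect and Irium Standard Time is at UTC+01:15.
22:23 Irium Standard Time − 1h15m = 21:08 UTC.
1 March 2025 is a Saturday, so the first Monday is March 3 and the third is March 17.
1 October 2025 is a Wednesday, so the first Monday is October 6 and the second is October 13.
At the standard offset (UTC+01:00), 21:08 UTC + 1h = 22:08 Fenell Sector standard time.
The standard-time date in Fenell Sector, October 24, 2025, does not fall between 17 March and 13 October, so daylight saving is not in effect and Fenell Sector is at UTC+01:00.
21:08 UTC + 1h = 22:08 Fenell Sector.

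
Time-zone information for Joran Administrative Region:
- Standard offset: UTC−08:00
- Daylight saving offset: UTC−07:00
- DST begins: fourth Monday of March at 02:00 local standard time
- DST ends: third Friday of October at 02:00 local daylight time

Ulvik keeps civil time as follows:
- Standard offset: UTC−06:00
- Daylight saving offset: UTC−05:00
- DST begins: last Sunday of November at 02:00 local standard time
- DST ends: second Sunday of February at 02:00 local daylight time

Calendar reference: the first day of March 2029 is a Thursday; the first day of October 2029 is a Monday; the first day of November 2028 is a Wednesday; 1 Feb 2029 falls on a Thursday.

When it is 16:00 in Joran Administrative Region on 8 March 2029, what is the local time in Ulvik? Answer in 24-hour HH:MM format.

18:00

1 March 2029 is a Thursday, so the first Monday is March 5 and the fourth is March 26.
1 October 2029 is a Monday, so the first Friday is October 5 and the third is October 19.
8 March 2029 is outside the daylight-saving period (26 March – 19 October), so Joran Administrative Region is on standard time, UTC−08:00.
16:00 Joran Administrative Region + 8h = 00:00 UTC (rolling into the next day, 9 March 2029).
1 November 2028 is a Wednesday, so Sundays fall on 5, 12, 19, 26; the last is November 26.
1 February 2029 is a Thursday, so the first Sunday is February 4 and the second is February 11.
At the standard offset (UTC−06:00), 00:00 UTC − 6h = 18:00 Ulvik standard time (rolling into the previous day, 8 March 2029).
The standard-time date in Ulvik, 8 March 2029, does not fall between 26 November 2028 and 11 February 2029, so daylight saving is not in effect and Ulvik is at UTC−06:00.
00:00 UTC − 6h = 18:00 Ulvik (rolling into the previous day, 8 March 2029).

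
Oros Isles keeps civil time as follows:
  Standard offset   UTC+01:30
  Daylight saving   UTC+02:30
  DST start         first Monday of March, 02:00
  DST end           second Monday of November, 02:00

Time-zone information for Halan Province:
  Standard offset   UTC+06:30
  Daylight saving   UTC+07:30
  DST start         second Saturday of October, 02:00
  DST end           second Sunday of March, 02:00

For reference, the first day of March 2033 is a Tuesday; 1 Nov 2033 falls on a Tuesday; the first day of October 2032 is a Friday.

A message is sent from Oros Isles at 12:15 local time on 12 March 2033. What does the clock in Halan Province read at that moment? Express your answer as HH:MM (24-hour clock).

1 March 2033 is a Tuesday, so the first Monday is March 7.
1 November 2033 is a Tuesday, so the first Monday is November 7 and the second is November 14.
Daylight saving runs 7 March – 14 November; 12 March 2033 is inside that window, so Oros Isles is at UTC+02:30.
12:15 Oros Isles − 2h30m = 09:45 UTC.
1 October 2032 is a Friday, so the first Saturday is October 2 and the second is October 9.
1 March 2033 is a Tuesday, so the first Sunday is March 6 and the second is March 13.
At the standard offset (UTC+06:30), 09:45 UTC + 6h30m = 16:15 Halan Province standard time.
The standard-time date in Halan Province, 12 March 2033, falls between 9 October 2032 and 13 March 2033, so daylight saving is in effect and Halan Province is at UTC+07:30.
09:45 UTC + 7h30m = 17:15 Halan Province.

17:15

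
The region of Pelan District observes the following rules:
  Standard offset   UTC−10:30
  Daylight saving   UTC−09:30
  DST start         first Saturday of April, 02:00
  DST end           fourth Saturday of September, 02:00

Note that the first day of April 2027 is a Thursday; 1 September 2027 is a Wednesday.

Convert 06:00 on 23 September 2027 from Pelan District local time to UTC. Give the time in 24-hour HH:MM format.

1 April 2027 is a Thursday, so the first Saturday is April 3.
1 September 2027 is a Wednesday, so the first Saturday is September 4 and the fourth is September 25.
23 September 2027 falls between 3 April and 25 September, so daylight saving is in effect and Pelan District is at UTC−09:30.
06:00 local + 9h30m = 15:30 UTC.

15:30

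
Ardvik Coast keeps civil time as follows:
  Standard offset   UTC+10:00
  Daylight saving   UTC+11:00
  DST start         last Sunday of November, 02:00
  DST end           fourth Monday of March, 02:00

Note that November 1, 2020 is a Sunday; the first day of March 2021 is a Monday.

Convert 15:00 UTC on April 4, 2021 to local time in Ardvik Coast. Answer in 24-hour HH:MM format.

01:00

1 November 2020 is a Sunday, so Sundays fall on 1, 8, 15, 22, 29; the last is November 29.
1 March 2021 is a Monday, so the first Monday is March 1 and the fourth is March 22.
At the standard offset (UTC+10:00), 15:00 UTC + 10h = 01:00 Ardvik Coast standard time (rolling into the next day, 5 April 2021).
The standard-time date in Ardvik Coast, April 5, 2021, is outside the daylight-saving period (29 November 2020 – 22 March 2021), so Ardvik Coast is on standard time, UTC+10:00.
15:00 UTC + 10h = 01:00 local (rolling into the next day, 5 April 2021).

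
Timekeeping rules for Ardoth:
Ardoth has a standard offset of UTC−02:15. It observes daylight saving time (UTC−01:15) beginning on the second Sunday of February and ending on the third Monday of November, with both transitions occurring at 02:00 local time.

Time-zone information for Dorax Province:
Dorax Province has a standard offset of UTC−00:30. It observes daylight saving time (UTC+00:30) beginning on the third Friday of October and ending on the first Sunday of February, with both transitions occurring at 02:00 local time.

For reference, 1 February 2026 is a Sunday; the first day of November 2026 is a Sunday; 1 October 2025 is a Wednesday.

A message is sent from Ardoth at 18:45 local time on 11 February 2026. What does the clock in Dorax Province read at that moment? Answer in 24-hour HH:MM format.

19:30

1 February 2026 is a Sunday, so the first Sunday is February 1 and the second is February 8.
1 November 2026 is a Sunday, so the first Monday is November 2 and the third is November 16.
Daylight saving runs 8 February – 16 November; 11 February 2026 is inside that window, so Ardoth is at UTC−01:15.
18:45 Ardoth + 1h15m = 20:00 UTC.
1 October 2025 is a Wednesday, so the first Friday is October 3 and the third is October 17.
1 February 2026 is a Sunday, so the first Sunday is February 1.
At the standard offset (UTC−00:30), 20:00 UTC − 0h30m = 19:30 Dorax Province standard time.
Daylight saving runs 17 October 2025 – 1 February 2026; the standard-time date in Dorax Province, 11 February 2026, is outside that window, so Dorax Province is on standard time at UTC−00:30.
20:00 UTC − 0h30m = 19:30 Dorax Province.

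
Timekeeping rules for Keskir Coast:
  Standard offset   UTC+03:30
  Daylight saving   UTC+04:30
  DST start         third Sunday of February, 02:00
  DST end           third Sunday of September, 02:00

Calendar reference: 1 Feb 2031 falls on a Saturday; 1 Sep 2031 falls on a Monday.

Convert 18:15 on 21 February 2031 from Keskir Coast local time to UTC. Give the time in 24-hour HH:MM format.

13:45

1 February 2031 is a Saturday, so the first Sunday is February 2 and the third is February 16.
1 September 2031 is a Monday, so the first Sunday is September 7 and the third is September 21.
Daylight saving runs 16 February – 21 September; 21 February 2031 is inside that window, so Keskir Coast is at UTC+04:30.
18:15 local − 4h30m = 13:45 UTC.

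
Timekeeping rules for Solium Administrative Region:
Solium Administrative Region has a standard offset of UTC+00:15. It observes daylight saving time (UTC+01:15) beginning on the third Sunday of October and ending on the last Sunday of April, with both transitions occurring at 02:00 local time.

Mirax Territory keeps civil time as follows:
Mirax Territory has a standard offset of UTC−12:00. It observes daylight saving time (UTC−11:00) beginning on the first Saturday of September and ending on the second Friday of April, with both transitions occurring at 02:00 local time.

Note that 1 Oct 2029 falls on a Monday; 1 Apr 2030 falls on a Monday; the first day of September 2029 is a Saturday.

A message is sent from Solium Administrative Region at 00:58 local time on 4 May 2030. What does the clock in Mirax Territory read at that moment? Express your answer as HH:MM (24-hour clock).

12:43

1 October 2029 is a Monday, so the first Sunday is October 7 and the third is October 21.
1 April 2030 is a Monday, so Sundays fall on 7, 14, 21, 28; the last is April 28.
4 May 2030 is outside the daylight-saving period (21 October 2029 – 28 April 2030), so Solium Administrative Region is on standard time, UTC+00:15.
00:58 Solium Administrative Region − 0h15m = 00:43 UTC.
1 September 2029 is a Saturday, so the first Saturday is September 1.
1 April 2030 is a Monday, so the first Friday is April 5 and the second is April 12.
At the standard offset (UTC−12:00), 00:43 UTC − 12h = 12:43 Mirax Territory standard time (rolling into the previous day, 3 May 2030).
The standard-time date in Mirax Territory, 3 May 2030, does not fall between 1 September 2029 and 12 April 2030, so daylight saving is not in effect and Mirax Territory is at UTC−12:00.
00:43 UTC − 12h = 12:43 Mirax Territory (rolling into the previous day, 3 May 2030).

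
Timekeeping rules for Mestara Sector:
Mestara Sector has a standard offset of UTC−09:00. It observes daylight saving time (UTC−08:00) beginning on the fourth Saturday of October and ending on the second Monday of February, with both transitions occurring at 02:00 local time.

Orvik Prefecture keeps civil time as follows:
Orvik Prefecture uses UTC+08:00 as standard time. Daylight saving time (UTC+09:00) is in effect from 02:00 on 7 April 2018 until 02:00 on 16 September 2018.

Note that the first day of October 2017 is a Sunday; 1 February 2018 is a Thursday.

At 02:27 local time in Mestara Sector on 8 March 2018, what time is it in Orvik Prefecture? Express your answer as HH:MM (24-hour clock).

19:27

1 October 2017 is a Sunday, so the first Saturday is October 7 and the fourth is October 28.
1 February 2018 is a Thursday, so the first Monday is February 5 and the second is February 12.
8 March 2018 is outside the daylight-saving period (28 October 2017 – 12 February 2018), so Mestara Sector is on standard time, UTC−09:00.
02:27 Mestara Sector + 9h = 11:27 UTC.
At the standard offset (UTC+08:00), 11:27 UTC + 8h = 19:27 Orvik Prefecture standard time.
The standard-time date in Orvik Prefecture, 8 March 2018, is outside the daylight-saving period (7 April – 16 September), so Orvik Prefecture is on standard time, UTC+08:00.
11:27 UTC + 8h = 19:27 Orvik Prefecture.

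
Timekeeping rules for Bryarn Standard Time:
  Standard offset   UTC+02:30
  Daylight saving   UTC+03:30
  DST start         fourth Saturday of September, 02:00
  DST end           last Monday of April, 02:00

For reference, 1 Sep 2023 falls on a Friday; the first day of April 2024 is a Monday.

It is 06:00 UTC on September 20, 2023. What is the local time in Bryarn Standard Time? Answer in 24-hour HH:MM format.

08:30

1 September 2023 is a Friday, so the first Saturday is September 2 and the fourth is September 23.
1 April 2024 is a Monday, so Mondays fall on 1, 8, 15, 22, 29; the last is April 29.
At the standard offset (UTC+02:30), 06:00 UTC + 2h30m = 08:30 Bryarn Standard Time standard time.
The standard-time date in Bryarn Standard Time, September 20, 2023, is outside the daylight-saving period (23 September 2023 – 29 April 2024), so Bryarn Standard Time is on standard time, UTC+02:30.
06:00 UTC + 2h30m = 08:30 local.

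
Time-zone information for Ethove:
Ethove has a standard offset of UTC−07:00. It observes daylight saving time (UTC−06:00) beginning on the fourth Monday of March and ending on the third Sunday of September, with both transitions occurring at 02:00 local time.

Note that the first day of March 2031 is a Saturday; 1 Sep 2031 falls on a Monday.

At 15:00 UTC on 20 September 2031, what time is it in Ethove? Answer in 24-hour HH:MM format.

1 March 2031 is a Saturday, so the first Monday is March 3 and the fourth is March 24.
1 September 2031 is a Monday, so the first Sunday is September 7 and the third is September 21.
At the standard offset (UTC−07:00), 15:00 UTC − 7h = 08:00 Ethove standard time.
The standard-time date in Ethove, 20 September 2031, falls between 24 March and 21 September, so daylight saving is in effect and Ethove is at UTC−06:00.
15:00 UTC − 6h = 09:00 local.

09:00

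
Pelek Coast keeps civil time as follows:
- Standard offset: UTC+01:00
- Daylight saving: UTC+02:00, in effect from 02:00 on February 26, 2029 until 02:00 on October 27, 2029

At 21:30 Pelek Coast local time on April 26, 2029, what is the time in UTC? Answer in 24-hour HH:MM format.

Daylight saving runs 26 February – 27 October; April 26, 2029 is inside that window, so Pelek Coast is at UTC+02:00.
21:30 local − 2h = 19:30 UTC.

19:30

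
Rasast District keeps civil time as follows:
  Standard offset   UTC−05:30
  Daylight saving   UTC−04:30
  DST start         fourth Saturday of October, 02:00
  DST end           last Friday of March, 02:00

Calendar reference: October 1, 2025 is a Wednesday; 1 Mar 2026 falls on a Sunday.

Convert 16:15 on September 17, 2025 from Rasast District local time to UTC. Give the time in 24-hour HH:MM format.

21:45

1 October 2025 is a Wednesday, so the first Saturday is October 4 and the fourth is October 25.
1 March 2026 is a Sunday, so Fridays fall on 6, 13, 20, 27; the last is March 27.
September 17, 2025 is outside the daylight-saving period (25 October 2025 – 27 March 2026), so Rasast District is on standard time, UTC−05:30.
16:15 local + 5h30m = 21:45 UTC.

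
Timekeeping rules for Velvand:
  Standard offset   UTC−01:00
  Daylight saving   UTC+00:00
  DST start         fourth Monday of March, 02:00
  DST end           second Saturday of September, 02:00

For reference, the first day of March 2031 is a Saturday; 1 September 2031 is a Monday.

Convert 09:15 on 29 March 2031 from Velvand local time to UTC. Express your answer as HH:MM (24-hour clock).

1 March 2031 is a Saturday, so the first Monday is March 3 and the fourth is March 24.
1 September 2031 is a Monday, so the first Saturday is September 6 and the second is September 13.
29 March 2031 falls between 24 March and 13 September, so daylight saving is in effect and Velvand is at UTC+00:00.
09:15 local − 0h = 09:15 UTC.

09:15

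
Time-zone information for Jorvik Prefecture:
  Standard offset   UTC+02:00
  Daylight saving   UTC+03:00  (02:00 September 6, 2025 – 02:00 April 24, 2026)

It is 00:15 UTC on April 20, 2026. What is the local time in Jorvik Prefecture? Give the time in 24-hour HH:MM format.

03:15

At the standard offset (UTC+02:00), 00:15 UTC + 2h = 02:15 Jorvik Prefecture standard time.
The standard-time date in Jorvik Prefecture, April 20, 2026, falls between 6 September 2025 and 24 April 2026, so daylight saving is in effect and Jorvik Prefecture is at UTC+03:00.
00:15 UTC + 3h = 03:15 local.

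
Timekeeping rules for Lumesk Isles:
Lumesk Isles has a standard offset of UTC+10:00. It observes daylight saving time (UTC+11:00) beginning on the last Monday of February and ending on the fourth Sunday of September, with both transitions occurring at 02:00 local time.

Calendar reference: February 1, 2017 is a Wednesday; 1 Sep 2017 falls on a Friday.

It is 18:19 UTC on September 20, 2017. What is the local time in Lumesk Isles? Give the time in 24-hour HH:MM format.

1 February 2017 is a Wednesday, so Mondays fall on 6, 13, 20, 27; the last is February 27.
1 September 2017 is a Friday, so the first Sunday is September 3 and the fourth is September 24.
At the standard offset (UTC+10:00), 18:19 UTC + 10h = 04:19 Lumesk Isles standard time (rolling into the next day, 21 September 2017).
The standard-time date in Lumesk Isles, September 21, 2017, falls between 27 February and 24 September, so daylight saving is in effect and Lumesk Isles is at UTC+11:00.
18:19 UTC + 11h = 05:19 local (rolling into the next day, 21 September 2017).

05:19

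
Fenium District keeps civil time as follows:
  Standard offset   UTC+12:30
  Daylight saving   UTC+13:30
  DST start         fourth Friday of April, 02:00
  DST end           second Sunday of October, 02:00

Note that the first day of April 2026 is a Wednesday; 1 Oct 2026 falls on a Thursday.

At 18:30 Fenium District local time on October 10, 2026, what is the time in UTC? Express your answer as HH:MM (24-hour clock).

1 April 2026 is a Wednesday, so the first Friday is April 3 and the fourth is April 24.
1 October 2026 is a Thursday, so the first Sunday is October 4 and the second is October 11.
October 10, 2026 falls between 24 April and 11 October, so daylight saving is in effect and Fenium District is at UTC+13:30.
18:30 local − 13h30m = 05:00 UTC.

05:00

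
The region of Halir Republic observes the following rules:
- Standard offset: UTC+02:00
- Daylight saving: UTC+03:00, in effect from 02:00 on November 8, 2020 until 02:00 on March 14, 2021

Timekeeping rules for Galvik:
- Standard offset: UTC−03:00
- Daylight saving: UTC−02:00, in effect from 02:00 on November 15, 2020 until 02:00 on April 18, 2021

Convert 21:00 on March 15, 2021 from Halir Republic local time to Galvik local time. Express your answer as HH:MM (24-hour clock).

March 15, 2021 does not fall between 8 November 2020 and 14 March 2021, so daylight saving is not in effect and Halir Republic is at UTC+02:00.
21:00 Halir Republic − 2h = 19:00 UTC.
At the standard offset (UTC−03:00), 19:00 UTC − 3h = 16:00 Galvik standard time.
Daylight saving runs 15 November 2020 – 18 April 2021; the standard-time date in Galvik, March 15, 2021, is inside that window, so Galvik is at UTC−02:00.
19:00 UTC − 2h = 17:00 Galvik.

17:00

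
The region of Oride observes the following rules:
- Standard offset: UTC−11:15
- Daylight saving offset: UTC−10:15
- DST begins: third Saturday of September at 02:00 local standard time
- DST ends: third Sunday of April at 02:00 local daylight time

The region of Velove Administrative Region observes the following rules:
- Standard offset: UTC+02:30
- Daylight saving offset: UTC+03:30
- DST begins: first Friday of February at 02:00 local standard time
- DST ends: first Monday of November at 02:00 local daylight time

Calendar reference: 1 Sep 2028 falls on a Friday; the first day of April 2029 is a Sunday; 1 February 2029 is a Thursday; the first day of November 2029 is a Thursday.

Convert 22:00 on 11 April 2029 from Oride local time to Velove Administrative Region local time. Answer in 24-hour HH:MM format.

11:45

1 September 2028 is a Friday, so the first Saturday is September 2 and the third is September 16.
1 April 2029 is a Sunday, so the first Sunday is April 1 and the third is April 15.
11 April 2029 lies within the daylight-saving period (16 September 2028 – 15 April 2029), so Oride is on daylight time, UTC−10:15.
22:00 Oride + 10h15m = 08:15 UTC (rolling into the next day, 12 April 2029).
1 February 2029 is a Thursday, so the first Friday is February 2.
1 November 2029 is a Thursday, so the first Monday is November 5.
At the standard offset (UTC+02:30), 08:15 UTC + 2h30m = 10:45 Velove Administrative Region standard time.
Daylight saving runs 2 February – 5 November; the standard-time date in Velove Administrative Region, 12 April 2029, is inside that window, so Velove Administrative Region is at UTC+03:30.
08:15 UTC + 3h30m = 11:45 Velove Administrative Region.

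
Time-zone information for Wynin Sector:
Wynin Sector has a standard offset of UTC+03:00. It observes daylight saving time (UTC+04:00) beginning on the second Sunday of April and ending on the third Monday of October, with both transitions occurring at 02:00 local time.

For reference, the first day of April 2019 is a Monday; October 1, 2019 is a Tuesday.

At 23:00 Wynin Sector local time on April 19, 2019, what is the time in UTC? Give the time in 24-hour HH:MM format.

1 April 2019 is a Monday, so the first Sunday is April 7 and the second is April 14.
1 October 2019 is a Tuesday, so the first Monday is October 7 and the third is October 21.
Daylight saving runs 14 April – 21 October; April 19, 2019 is inside that window, so Wynin Sector is at UTC+04:00.
23:00 local − 4h = 19:00 UTC.

19:00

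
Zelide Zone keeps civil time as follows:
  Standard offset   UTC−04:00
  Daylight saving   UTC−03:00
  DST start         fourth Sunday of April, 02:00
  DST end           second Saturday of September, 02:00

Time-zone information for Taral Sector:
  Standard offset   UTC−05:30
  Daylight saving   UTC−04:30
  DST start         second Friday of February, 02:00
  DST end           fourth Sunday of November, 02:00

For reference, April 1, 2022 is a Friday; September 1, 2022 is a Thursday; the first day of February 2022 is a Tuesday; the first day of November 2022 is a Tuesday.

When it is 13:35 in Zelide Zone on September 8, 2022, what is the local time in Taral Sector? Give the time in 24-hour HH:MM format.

1 April 2022 is a Friday, so the first Sunday is April 3 and the fourth is April 24.
1 September 2022 is a Thursday, so the first Saturday is September 3 and the second is September 10.
Daylight saving runs 24 April – 10 September; September 8, 2022 is inside that window, so Zelide Zone is at UTC−03:00.
13:35 Zelide Zone + 3h = 16:35 UTC.
1 February 2022 is a Tuesday, so the first Friday is February 4 and the second is February 11.
1 November 2022 is a Tuesday, so the first Sunday is November 6 and the fourth is November 27.
At the standard offset (UTC−05:30), 16:35 UTC − 5h30m = 11:05 Taral Sector standard time.
The standard-time date in Taral Sector, September 8, 2022, lies within the daylight-saving period (11 February – 27 November), so Taral Sector is on daylight time, UTC−04:30.
16:35 UTC − 4h30m = 12:05 Taral Sector.

12:05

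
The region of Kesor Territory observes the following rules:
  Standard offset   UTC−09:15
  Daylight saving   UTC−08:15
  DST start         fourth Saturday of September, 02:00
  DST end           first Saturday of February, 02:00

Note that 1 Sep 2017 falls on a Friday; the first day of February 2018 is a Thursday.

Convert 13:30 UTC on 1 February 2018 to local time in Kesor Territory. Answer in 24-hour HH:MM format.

05:15

1 September 2017 is a Friday, so the first Saturday is September 2 and the fourth is September 23.
1 February 2018 is a Thursday, so the first Saturday is February 3.
At the standard offset (UTC−09:15), 13:30 UTC − 9h15m = 04:15 Kesor Territory standard time.
The standard-time date in Kesor Territory, 1 February 2018, lies within the daylight-saving period (23 September 2017 – 3 February 2018), so Kesor Territory is on daylight time, UTC−08:15.
13:30 UTC − 8h15m = 05:15 local.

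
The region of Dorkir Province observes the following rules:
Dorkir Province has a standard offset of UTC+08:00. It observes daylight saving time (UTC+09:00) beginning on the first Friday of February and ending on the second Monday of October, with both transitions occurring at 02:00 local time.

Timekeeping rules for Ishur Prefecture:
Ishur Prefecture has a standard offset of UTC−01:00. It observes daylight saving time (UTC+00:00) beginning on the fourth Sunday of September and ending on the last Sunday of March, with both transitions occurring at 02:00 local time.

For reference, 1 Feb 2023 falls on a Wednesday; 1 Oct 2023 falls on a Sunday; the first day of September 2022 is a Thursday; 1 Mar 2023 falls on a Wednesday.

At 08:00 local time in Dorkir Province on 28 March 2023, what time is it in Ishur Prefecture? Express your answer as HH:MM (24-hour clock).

1 February 2023 is a Wednesday, so the first Friday is February 3.
1 October 2023 is a Sunday, so the first Monday is October 2 and the second is October 9.
Daylight saving runs 3 February – 9 October; 28 March 2023 is inside that window, so Dorkir Province is at UTC+09:00.
08:00 Dorkir Province − 9h = 23:00 UTC (rolling into the previous day, 27 March 2023).
1 September 2022 is a Thursday, so the first Sunday is September 4 and the fourth is September 25.
1 March 2023 is a Wednesday, so Sundays fall on 5, 12, 19, 26; the last is March 26.
At the standard offset (UTC−01:00), 23:00 UTC − 1h = 22:00 Ishur Prefecture standard time.
Daylight saving runs 25 September 2022 – 26 March 2023; the standard-time date in Ishur Prefecture, 27 March 2023, is outside that window, so Ishur Prefecture is on standard time at UTC−01:00.
23:00 UTC − 1h = 22:00 Ishur Prefecture.

22:00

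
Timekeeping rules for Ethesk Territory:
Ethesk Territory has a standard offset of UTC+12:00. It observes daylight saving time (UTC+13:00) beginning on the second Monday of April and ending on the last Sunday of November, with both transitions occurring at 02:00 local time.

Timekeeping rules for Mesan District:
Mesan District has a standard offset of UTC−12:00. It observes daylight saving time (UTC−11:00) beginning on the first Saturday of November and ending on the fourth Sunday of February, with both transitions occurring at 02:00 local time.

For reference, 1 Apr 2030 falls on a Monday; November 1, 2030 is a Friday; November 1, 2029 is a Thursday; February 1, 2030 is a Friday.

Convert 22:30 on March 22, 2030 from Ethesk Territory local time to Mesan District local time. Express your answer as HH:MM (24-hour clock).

1 April 2030 is a Monday, so the first Monday is April 1 and the second is April 8.
1 November 2030 is a Friday, so Sundays fall on 3, 10, 17, 24; the last is November 24.
March 22, 2030 does not fall between 8 April and 24 November, so daylight saving is not in effect and Ethesk Territory is at UTC+12:00.
22:30 Ethesk Territory − 12h = 10:30 UTC.
1 November 2029 is a Thursday, so the first Saturday is November 3.
1 February 2030 is a Friday, so the first Sunday is February 3 and the fourth is February 24.
At the standard offset (UTC−12:00), 10:30 UTC − 12h = 22:30 Mesan District standard time (rolling into the previous day, 21 March 2030).
Daylight saving runs 3 November 2029 – 24 February 2030; the standard-time date in Mesan District, March 21, 2030, is outside that window, so Mesan District is on standard time at UTC−12:00.
10:30 UTC − 12h = 22:30 Mesan District (rolling into the previous day, 21 March 2030).

22:30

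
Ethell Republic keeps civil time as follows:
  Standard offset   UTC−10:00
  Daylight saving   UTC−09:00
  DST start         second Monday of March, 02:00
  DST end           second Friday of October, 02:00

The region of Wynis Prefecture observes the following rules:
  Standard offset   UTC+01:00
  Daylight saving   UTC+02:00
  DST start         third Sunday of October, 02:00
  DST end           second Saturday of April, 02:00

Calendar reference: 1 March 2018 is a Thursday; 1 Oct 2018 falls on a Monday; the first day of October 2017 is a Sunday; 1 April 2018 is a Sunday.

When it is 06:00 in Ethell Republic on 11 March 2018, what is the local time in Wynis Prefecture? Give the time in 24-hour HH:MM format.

18:00

1 March 2018 is a Thursday, so the first Monday is March 5 and the second is March 12.
1 October 2018 is a Monday, so the first Friday is October 5 and the second is October 12.
Daylight saving runs 12 March – 12 October; 11 March 2018 is outside that window, so Ethell Republic is on standard time at UTC−10:00.
06:00 Ethell Republic + 10h = 16:00 UTC.
1 October 2017 is a Sunday, so the first Sunday is October 1 and the third is October 15.
1 April 2018 is a Sunday, so the first Saturday is April 7 and the second is April 14.
At the standard offset (UTC+01:00), 16:00 UTC + 1h = 17:00 Wynis Prefecture standard time.
The standard-time date in Wynis Prefecture, 11 March 2018, lies within the daylight-saving period (15 October 2017 – 14 April 2018), so Wynis Prefecture is on daylight time, UTC+02:00.
16:00 UTC + 2h = 18:00 Wynis Prefecture.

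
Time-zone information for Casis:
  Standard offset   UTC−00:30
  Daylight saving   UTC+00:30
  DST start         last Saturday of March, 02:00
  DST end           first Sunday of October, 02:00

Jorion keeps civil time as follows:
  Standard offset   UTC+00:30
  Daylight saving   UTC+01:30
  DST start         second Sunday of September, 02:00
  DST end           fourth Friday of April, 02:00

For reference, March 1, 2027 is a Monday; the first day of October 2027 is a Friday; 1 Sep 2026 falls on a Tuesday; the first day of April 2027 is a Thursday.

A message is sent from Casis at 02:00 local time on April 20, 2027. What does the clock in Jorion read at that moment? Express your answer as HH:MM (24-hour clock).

03:00

1 March 2027 is a Monday, so Saturdays fall on 6, 13, 20, 27; the last is March 27.
1 October 2027 is a Friday, so the first Sunday is October 3.
April 20, 2027 lies within the daylight-saving period (27 March – 3 October), so Casis is on daylight time, UTC+00:30.
02:00 Casis − 0h30m = 01:30 UTC.
1 September 2026 is a Tuesday, so the first Sunday is September 6 and the second is September 13.
1 April 2027 is a Thursday, so the first Friday is April 2 and the fourth is April 23.
At the standard offset (UTC+00:30), 01:30 UTC + 0h30m = 02:00 Jorion standard time.
The standard-time date in Jorion, April 20, 2027, falls between 13 September 2026 and 23 April 2027, so daylight saving is in effect and Jorion is at UTC+01:30.
01:30 UTC + 1h30m = 03:00 Jorion.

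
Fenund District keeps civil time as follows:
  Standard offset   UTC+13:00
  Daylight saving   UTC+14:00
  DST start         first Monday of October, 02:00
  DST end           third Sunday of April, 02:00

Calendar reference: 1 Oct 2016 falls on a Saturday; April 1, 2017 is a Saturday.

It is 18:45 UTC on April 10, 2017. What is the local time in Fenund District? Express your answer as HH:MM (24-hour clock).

08:45

1 October 2016 is a Saturday, so the first Monday is October 3.
1 April 2017 is a Saturday, so the first Sunday is April 2 and the third is April 16.
At the standard offset (UTC+13:00), 18:45 UTC + 13h = 07:45 Fenund District standard time (rolling into the next day, 11 April 2017).
Daylight saving runs 3 October 2016 – 16 April 2017; the standard-time date in Fenund District, April 11, 2017, is inside that window, so Fenund District is at UTC+14:00.
18:45 UTC + 14h = 08:45 local (rolling into the next day, 11 April 2017).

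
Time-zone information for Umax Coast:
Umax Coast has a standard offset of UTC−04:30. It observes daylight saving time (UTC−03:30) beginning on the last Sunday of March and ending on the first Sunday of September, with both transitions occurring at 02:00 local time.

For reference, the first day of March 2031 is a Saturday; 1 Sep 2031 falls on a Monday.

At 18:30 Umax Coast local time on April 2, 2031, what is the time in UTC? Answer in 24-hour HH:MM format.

22:00

1 March 2031 is a Saturday, so Sundays fall on 2, 9, 16, 23, 30; the last is March 30.
1 September 2031 is a Monday, so the first Sunday is September 7.
April 2, 2031 falls between 30 March and 7 September, so daylight saving is in effect and Umax Coast is at UTC−03:30.
18:30 local + 3h30m = 22:00 UTC.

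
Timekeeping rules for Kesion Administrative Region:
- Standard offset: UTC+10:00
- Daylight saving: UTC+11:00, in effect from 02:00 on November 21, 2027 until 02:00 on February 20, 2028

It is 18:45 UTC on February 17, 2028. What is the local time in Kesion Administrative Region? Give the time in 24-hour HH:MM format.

05:45

At the standard offset (UTC+10:00), 18:45 UTC + 10h = 04:45 Kesion Administrative Region standard time (rolling into the next day, 18 February 2028).
The standard-time date in Kesion Administrative Region, February 18, 2028, falls between 21 November 2027 and 20 February 2028, so daylight saving is in effect and Kesion Administrative Region is at UTC+11:00.
18:45 UTC + 11h = 05:45 local (rolling into the next day, 18 February 2028).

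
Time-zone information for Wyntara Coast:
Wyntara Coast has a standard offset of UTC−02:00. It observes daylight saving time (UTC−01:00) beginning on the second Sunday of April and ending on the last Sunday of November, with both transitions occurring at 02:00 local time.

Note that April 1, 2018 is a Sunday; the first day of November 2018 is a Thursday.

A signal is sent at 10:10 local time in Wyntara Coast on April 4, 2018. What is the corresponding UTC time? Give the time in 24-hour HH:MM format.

12:10

1 April 2018 is a Sunday, so the first Sunday is April 1 and the second is April 8.
1 November 2018 is a Thursday, so Sundays fall on 4, 11, 18, 25; the last is November 25.
April 4, 2018 is outside the daylight-saving period (8 April – 25 November), so Wyntara Coast is on standard time, UTC−02:00.
10:10 local + 2h = 12:10 UTC.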